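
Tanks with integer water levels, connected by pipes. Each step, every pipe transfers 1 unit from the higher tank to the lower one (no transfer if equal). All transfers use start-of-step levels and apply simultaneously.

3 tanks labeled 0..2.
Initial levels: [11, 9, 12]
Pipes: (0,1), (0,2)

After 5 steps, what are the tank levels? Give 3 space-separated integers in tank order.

Step 1: flows [0->1,2->0] -> levels [11 10 11]
Step 2: flows [0->1,0=2] -> levels [10 11 11]
Step 3: flows [1->0,2->0] -> levels [12 10 10]
Step 4: flows [0->1,0->2] -> levels [10 11 11]
  -> period-2 cycle: step 4 state = step 2 state
  -> state at step 5: (5-2) mod 2 = 1, same as step 3 -> [12 10 10]

Answer: 12 10 10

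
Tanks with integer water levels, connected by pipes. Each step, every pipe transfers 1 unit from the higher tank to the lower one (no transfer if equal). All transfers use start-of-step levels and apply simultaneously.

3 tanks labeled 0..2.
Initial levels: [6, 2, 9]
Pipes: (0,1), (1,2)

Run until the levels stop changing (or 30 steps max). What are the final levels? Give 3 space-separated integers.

Answer: 6 5 6

Derivation:
Step 1: flows [0->1,2->1] -> levels [5 4 8]
Step 2: flows [0->1,2->1] -> levels [4 6 7]
Step 3: flows [1->0,2->1] -> levels [5 6 6]
Step 4: flows [1->0,1=2] -> levels [6 5 6]
Step 5: flows [0->1,2->1] -> levels [5 7 5]
Step 6: flows [1->0,1->2] -> levels [6 5 6]
  -> period-2 cycle: step 6 state = step 4 state; never stabilizes
  -> state at step 30: (30-4) mod 2 = 0, same as step 4 -> [6 5 6]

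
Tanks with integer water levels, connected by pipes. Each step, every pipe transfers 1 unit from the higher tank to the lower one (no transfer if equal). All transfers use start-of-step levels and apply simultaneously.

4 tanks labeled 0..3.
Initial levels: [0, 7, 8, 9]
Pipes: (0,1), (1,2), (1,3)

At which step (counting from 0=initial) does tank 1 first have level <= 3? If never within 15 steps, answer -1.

Step 1: flows [1->0,2->1,3->1] -> levels [1 8 7 8]
Step 2: flows [1->0,1->2,1=3] -> levels [2 6 8 8]
Step 3: flows [1->0,2->1,3->1] -> levels [3 7 7 7]
Step 4: flows [1->0,1=2,1=3] -> levels [4 6 7 7]
Step 5: flows [1->0,2->1,3->1] -> levels [5 7 6 6]
Step 6: flows [1->0,1->2,1->3] -> levels [6 4 7 7]
Step 7: flows [0->1,2->1,3->1] -> levels [5 7 6 6]
  -> period-2 cycle (repeats step 5); tank 1 never drops to <=3
Tank 1 never reaches <=3 within 15 steps

Answer: -1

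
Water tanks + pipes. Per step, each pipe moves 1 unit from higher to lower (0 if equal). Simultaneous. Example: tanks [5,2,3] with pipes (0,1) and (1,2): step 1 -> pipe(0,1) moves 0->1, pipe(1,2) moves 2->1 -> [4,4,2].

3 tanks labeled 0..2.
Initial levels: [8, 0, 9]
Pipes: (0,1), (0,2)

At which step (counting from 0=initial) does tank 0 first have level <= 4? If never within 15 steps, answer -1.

Answer: -1

Derivation:
Step 1: flows [0->1,2->0] -> levels [8 1 8]
Step 2: flows [0->1,0=2] -> levels [7 2 8]
Step 3: flows [0->1,2->0] -> levels [7 3 7]
Step 4: flows [0->1,0=2] -> levels [6 4 7]
Step 5: flows [0->1,2->0] -> levels [6 5 6]
Step 6: flows [0->1,0=2] -> levels [5 6 6]
Step 7: flows [1->0,2->0] -> levels [7 5 5]
Step 8: flows [0->1,0->2] -> levels [5 6 6]
  -> period-2 cycle (repeats step 6); tank 0 never drops to <=4
Tank 0 never reaches <=4 within 15 steps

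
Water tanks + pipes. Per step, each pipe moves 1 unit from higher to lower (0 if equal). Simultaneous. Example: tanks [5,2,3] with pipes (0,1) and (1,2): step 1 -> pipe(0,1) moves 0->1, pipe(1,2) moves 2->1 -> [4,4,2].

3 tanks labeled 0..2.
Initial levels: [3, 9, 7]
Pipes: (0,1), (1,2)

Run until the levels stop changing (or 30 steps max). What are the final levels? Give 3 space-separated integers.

Step 1: flows [1->0,1->2] -> levels [4 7 8]
Step 2: flows [1->0,2->1] -> levels [5 7 7]
Step 3: flows [1->0,1=2] -> levels [6 6 7]
Step 4: flows [0=1,2->1] -> levels [6 7 6]
Step 5: flows [1->0,1->2] -> levels [7 5 7]
Step 6: flows [0->1,2->1] -> levels [6 7 6]
  -> period-2 cycle: step 6 state = step 4 state; never stabilizes
  -> state at step 30: (30-4) mod 2 = 0, same as step 4 -> [6 7 6]

Answer: 6 7 6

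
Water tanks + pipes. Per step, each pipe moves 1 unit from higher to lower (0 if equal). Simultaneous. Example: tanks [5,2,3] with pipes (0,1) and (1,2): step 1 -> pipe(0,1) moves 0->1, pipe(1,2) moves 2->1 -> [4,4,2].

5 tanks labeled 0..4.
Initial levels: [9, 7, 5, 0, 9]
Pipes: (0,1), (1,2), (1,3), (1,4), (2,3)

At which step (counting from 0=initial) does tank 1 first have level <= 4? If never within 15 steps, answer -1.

Answer: 5

Derivation:
Step 1: flows [0->1,1->2,1->3,4->1,2->3] -> levels [8 7 5 2 8]
Step 2: flows [0->1,1->2,1->3,4->1,2->3] -> levels [7 7 5 4 7]
Step 3: flows [0=1,1->2,1->3,1=4,2->3] -> levels [7 5 5 6 7]
Step 4: flows [0->1,1=2,3->1,4->1,3->2] -> levels [6 8 6 4 6]
Step 5: flows [1->0,1->2,1->3,1->4,2->3] -> levels [7 4 6 6 7]
Tank 1 first reaches <=4 at step 5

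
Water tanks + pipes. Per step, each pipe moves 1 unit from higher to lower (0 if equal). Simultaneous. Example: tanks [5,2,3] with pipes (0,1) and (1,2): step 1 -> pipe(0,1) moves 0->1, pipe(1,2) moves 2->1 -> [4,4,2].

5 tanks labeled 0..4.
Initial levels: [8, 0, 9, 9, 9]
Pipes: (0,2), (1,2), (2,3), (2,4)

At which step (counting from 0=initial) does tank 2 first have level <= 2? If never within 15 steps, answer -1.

Step 1: flows [2->0,2->1,2=3,2=4] -> levels [9 1 7 9 9]
Step 2: flows [0->2,2->1,3->2,4->2] -> levels [8 2 9 8 8]
Step 3: flows [2->0,2->1,2->3,2->4] -> levels [9 3 5 9 9]
Step 4: flows [0->2,2->1,3->2,4->2] -> levels [8 4 7 8 8]
Step 5: flows [0->2,2->1,3->2,4->2] -> levels [7 5 9 7 7]
Step 6: flows [2->0,2->1,2->3,2->4] -> levels [8 6 5 8 8]
Step 7: flows [0->2,1->2,3->2,4->2] -> levels [7 5 9 7 7]
  -> period-2 cycle (repeats step 5); tank 2 never drops to <=2
Tank 2 never reaches <=2 within 15 steps

Answer: -1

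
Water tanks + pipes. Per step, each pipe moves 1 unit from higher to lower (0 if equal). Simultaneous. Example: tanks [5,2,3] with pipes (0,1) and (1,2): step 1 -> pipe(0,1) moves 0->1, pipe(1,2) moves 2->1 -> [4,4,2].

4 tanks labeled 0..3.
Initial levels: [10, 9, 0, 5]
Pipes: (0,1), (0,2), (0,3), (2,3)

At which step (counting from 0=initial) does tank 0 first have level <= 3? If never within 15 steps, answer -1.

Step 1: flows [0->1,0->2,0->3,3->2] -> levels [7 10 2 5]
Step 2: flows [1->0,0->2,0->3,3->2] -> levels [6 9 4 5]
Step 3: flows [1->0,0->2,0->3,3->2] -> levels [5 8 6 5]
Step 4: flows [1->0,2->0,0=3,2->3] -> levels [7 7 4 6]
Step 5: flows [0=1,0->2,0->3,3->2] -> levels [5 7 6 6]
Step 6: flows [1->0,2->0,3->0,2=3] -> levels [8 6 5 5]
Step 7: flows [0->1,0->2,0->3,2=3] -> levels [5 7 6 6]
  -> period-2 cycle (repeats step 5); tank 0 never drops to <=3
Tank 0 never reaches <=3 within 15 steps

Answer: -1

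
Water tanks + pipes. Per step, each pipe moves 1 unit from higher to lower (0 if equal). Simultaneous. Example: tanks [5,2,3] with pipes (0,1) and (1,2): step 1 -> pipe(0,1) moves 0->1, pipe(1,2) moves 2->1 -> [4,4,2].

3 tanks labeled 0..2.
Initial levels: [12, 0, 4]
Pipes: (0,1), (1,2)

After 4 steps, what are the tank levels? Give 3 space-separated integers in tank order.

Step 1: flows [0->1,2->1] -> levels [11 2 3]
Step 2: flows [0->1,2->1] -> levels [10 4 2]
Step 3: flows [0->1,1->2] -> levels [9 4 3]
Step 4: flows [0->1,1->2] -> levels [8 4 4]

Answer: 8 4 4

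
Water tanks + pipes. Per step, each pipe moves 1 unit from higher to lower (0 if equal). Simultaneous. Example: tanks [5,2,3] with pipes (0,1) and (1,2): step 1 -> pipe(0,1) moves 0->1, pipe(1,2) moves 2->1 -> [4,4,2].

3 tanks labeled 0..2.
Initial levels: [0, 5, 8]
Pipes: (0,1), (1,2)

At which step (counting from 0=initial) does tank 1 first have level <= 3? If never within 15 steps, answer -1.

Step 1: flows [1->0,2->1] -> levels [1 5 7]
Step 2: flows [1->0,2->1] -> levels [2 5 6]
Step 3: flows [1->0,2->1] -> levels [3 5 5]
Step 4: flows [1->0,1=2] -> levels [4 4 5]
Step 5: flows [0=1,2->1] -> levels [4 5 4]
Step 6: flows [1->0,1->2] -> levels [5 3 5]
Tank 1 first reaches <=3 at step 6

Answer: 6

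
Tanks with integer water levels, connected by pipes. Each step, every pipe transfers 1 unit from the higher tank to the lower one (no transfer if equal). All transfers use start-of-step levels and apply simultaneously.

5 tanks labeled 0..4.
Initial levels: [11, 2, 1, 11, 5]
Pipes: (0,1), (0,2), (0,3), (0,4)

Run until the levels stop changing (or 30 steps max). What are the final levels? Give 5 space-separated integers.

Answer: 4 6 6 8 6

Derivation:
Step 1: flows [0->1,0->2,0=3,0->4] -> levels [8 3 2 11 6]
Step 2: flows [0->1,0->2,3->0,0->4] -> levels [6 4 3 10 7]
Step 3: flows [0->1,0->2,3->0,4->0] -> levels [6 5 4 9 6]
Step 4: flows [0->1,0->2,3->0,0=4] -> levels [5 6 5 8 6]
Step 5: flows [1->0,0=2,3->0,4->0] -> levels [8 5 5 7 5]
Step 6: flows [0->1,0->2,0->3,0->4] -> levels [4 6 6 8 6]
Step 7: flows [1->0,2->0,3->0,4->0] -> levels [8 5 5 7 5]
  -> period-2 cycle: step 7 state = step 5 state; never stabilizes
  -> state at step 30: (30-5) mod 2 = 1, same as step 6 -> [4 6 6 8 6]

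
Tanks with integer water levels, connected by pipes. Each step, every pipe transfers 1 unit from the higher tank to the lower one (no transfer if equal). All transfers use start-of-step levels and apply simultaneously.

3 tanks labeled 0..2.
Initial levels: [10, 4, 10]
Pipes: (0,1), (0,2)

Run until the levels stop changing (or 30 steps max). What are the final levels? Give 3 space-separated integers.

Step 1: flows [0->1,0=2] -> levels [9 5 10]
Step 2: flows [0->1,2->0] -> levels [9 6 9]
Step 3: flows [0->1,0=2] -> levels [8 7 9]
Step 4: flows [0->1,2->0] -> levels [8 8 8]
Step 5: flows [0=1,0=2] -> levels [8 8 8]
  -> stable (no change)

Answer: 8 8 8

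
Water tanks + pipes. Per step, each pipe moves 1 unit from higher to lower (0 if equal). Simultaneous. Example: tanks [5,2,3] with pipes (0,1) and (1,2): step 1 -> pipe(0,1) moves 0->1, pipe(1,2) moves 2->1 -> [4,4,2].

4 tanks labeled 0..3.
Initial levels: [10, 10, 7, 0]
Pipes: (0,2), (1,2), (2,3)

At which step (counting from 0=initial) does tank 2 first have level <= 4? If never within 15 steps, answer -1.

Answer: -1

Derivation:
Step 1: flows [0->2,1->2,2->3] -> levels [9 9 8 1]
Step 2: flows [0->2,1->2,2->3] -> levels [8 8 9 2]
Step 3: flows [2->0,2->1,2->3] -> levels [9 9 6 3]
Step 4: flows [0->2,1->2,2->3] -> levels [8 8 7 4]
Step 5: flows [0->2,1->2,2->3] -> levels [7 7 8 5]
Step 6: flows [2->0,2->1,2->3] -> levels [8 8 5 6]
Step 7: flows [0->2,1->2,3->2] -> levels [7 7 8 5]
  -> period-2 cycle (repeats step 5); tank 2 never drops to <=4
Tank 2 never reaches <=4 within 15 steps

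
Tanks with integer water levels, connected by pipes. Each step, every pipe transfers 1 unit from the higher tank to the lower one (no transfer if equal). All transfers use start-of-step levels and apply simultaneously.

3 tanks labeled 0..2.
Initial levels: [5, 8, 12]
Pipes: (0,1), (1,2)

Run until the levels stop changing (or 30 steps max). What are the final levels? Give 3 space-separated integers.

Step 1: flows [1->0,2->1] -> levels [6 8 11]
Step 2: flows [1->0,2->1] -> levels [7 8 10]
Step 3: flows [1->0,2->1] -> levels [8 8 9]
Step 4: flows [0=1,2->1] -> levels [8 9 8]
Step 5: flows [1->0,1->2] -> levels [9 7 9]
Step 6: flows [0->1,2->1] -> levels [8 9 8]
  -> period-2 cycle: step 6 state = step 4 state; never stabilizes
  -> state at step 30: (30-4) mod 2 = 0, same as step 4 -> [8 9 8]

Answer: 8 9 8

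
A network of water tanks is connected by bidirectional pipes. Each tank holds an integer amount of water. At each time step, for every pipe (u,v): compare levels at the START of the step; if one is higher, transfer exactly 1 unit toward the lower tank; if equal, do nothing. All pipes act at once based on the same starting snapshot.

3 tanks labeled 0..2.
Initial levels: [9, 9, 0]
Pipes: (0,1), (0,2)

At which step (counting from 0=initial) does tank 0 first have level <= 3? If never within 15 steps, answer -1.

Answer: -1

Derivation:
Step 1: flows [0=1,0->2] -> levels [8 9 1]
Step 2: flows [1->0,0->2] -> levels [8 8 2]
Step 3: flows [0=1,0->2] -> levels [7 8 3]
Step 4: flows [1->0,0->2] -> levels [7 7 4]
Step 5: flows [0=1,0->2] -> levels [6 7 5]
Step 6: flows [1->0,0->2] -> levels [6 6 6]
Step 7: flows [0=1,0=2] -> levels [6 6 6]
  -> stable; tank 0 stays at 6 > 3
Tank 0 never reaches <=3 within 15 steps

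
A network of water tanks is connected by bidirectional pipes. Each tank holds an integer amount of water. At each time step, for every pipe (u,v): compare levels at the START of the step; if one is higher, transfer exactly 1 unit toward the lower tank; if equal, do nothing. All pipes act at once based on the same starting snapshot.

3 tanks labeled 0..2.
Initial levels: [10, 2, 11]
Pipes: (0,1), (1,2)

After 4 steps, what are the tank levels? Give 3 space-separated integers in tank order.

Answer: 8 7 8

Derivation:
Step 1: flows [0->1,2->1] -> levels [9 4 10]
Step 2: flows [0->1,2->1] -> levels [8 6 9]
Step 3: flows [0->1,2->1] -> levels [7 8 8]
Step 4: flows [1->0,1=2] -> levels [8 7 8]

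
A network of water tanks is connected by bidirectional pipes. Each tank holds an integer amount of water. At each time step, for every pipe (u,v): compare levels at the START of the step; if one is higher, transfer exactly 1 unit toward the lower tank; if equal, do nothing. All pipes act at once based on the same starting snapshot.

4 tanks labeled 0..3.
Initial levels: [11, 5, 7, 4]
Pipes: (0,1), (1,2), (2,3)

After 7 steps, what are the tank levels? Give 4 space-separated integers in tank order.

Answer: 6 8 6 7

Derivation:
Step 1: flows [0->1,2->1,2->3] -> levels [10 7 5 5]
Step 2: flows [0->1,1->2,2=3] -> levels [9 7 6 5]
Step 3: flows [0->1,1->2,2->3] -> levels [8 7 6 6]
Step 4: flows [0->1,1->2,2=3] -> levels [7 7 7 6]
Step 5: flows [0=1,1=2,2->3] -> levels [7 7 6 7]
Step 6: flows [0=1,1->2,3->2] -> levels [7 6 8 6]
Step 7: flows [0->1,2->1,2->3] -> levels [6 8 6 7]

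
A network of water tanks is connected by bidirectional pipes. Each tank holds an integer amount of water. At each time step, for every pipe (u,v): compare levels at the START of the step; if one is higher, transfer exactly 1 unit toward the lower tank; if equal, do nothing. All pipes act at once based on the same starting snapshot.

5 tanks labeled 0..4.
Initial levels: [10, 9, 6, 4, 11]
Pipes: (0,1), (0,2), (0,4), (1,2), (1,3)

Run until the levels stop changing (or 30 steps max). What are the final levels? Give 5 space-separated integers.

Step 1: flows [0->1,0->2,4->0,1->2,1->3] -> levels [9 8 8 5 10]
Step 2: flows [0->1,0->2,4->0,1=2,1->3] -> levels [8 8 9 6 9]
Step 3: flows [0=1,2->0,4->0,2->1,1->3] -> levels [10 8 7 7 8]
Step 4: flows [0->1,0->2,0->4,1->2,1->3] -> levels [7 7 9 8 9]
Step 5: flows [0=1,2->0,4->0,2->1,3->1] -> levels [9 9 7 7 8]
Step 6: flows [0=1,0->2,0->4,1->2,1->3] -> levels [7 7 9 8 9]
  -> period-2 cycle: step 6 state = step 4 state; never stabilizes
  -> state at step 30: (30-4) mod 2 = 0, same as step 4 -> [7 7 9 8 9]

Answer: 7 7 9 8 9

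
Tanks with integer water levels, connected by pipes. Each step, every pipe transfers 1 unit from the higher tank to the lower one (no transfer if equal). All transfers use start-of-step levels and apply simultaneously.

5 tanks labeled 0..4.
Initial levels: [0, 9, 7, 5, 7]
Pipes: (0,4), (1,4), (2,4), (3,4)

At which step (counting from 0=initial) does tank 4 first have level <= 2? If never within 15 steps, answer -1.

Step 1: flows [4->0,1->4,2=4,4->3] -> levels [1 8 7 6 6]
Step 2: flows [4->0,1->4,2->4,3=4] -> levels [2 7 6 6 7]
Step 3: flows [4->0,1=4,4->2,4->3] -> levels [3 7 7 7 4]
Step 4: flows [4->0,1->4,2->4,3->4] -> levels [4 6 6 6 6]
Step 5: flows [4->0,1=4,2=4,3=4] -> levels [5 6 6 6 5]
Step 6: flows [0=4,1->4,2->4,3->4] -> levels [5 5 5 5 8]
Step 7: flows [4->0,4->1,4->2,4->3] -> levels [6 6 6 6 4]
Step 8: flows [0->4,1->4,2->4,3->4] -> levels [5 5 5 5 8]
  -> period-2 cycle (repeats step 6); tank 4 never drops to <=2
Tank 4 never reaches <=2 within 15 steps

Answer: -1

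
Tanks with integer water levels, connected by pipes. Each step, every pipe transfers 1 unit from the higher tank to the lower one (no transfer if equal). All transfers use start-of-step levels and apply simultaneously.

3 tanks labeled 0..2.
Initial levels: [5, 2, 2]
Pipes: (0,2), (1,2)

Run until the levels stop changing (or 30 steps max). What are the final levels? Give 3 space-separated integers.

Step 1: flows [0->2,1=2] -> levels [4 2 3]
Step 2: flows [0->2,2->1] -> levels [3 3 3]
Step 3: flows [0=2,1=2] -> levels [3 3 3]
  -> stable (no change)

Answer: 3 3 3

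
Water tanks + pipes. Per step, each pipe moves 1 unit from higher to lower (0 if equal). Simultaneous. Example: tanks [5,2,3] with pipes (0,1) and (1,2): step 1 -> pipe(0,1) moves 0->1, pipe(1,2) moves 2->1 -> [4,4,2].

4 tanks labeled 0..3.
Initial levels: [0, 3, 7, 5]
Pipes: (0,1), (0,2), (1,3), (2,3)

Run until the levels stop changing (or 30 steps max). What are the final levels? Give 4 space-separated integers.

Answer: 5 3 2 5

Derivation:
Step 1: flows [1->0,2->0,3->1,2->3] -> levels [2 3 5 5]
Step 2: flows [1->0,2->0,3->1,2=3] -> levels [4 3 4 4]
Step 3: flows [0->1,0=2,3->1,2=3] -> levels [3 5 4 3]
Step 4: flows [1->0,2->0,1->3,2->3] -> levels [5 3 2 5]
Step 5: flows [0->1,0->2,3->1,3->2] -> levels [3 5 4 3]
  -> period-2 cycle: step 5 state = step 3 state; never stabilizes
  -> state at step 30: (30-3) mod 2 = 1, same as step 4 -> [5 3 2 5]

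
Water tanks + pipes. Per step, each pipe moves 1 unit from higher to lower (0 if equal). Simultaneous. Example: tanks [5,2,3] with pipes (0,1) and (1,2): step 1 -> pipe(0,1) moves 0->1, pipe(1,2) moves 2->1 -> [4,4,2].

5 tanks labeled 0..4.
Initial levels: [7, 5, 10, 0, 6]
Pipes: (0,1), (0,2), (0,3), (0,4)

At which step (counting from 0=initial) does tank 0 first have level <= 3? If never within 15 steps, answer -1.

Step 1: flows [0->1,2->0,0->3,0->4] -> levels [5 6 9 1 7]
Step 2: flows [1->0,2->0,0->3,4->0] -> levels [7 5 8 2 6]
Step 3: flows [0->1,2->0,0->3,0->4] -> levels [5 6 7 3 7]
Step 4: flows [1->0,2->0,0->3,4->0] -> levels [7 5 6 4 6]
Step 5: flows [0->1,0->2,0->3,0->4] -> levels [3 6 7 5 7]
Tank 0 first reaches <=3 at step 5

Answer: 5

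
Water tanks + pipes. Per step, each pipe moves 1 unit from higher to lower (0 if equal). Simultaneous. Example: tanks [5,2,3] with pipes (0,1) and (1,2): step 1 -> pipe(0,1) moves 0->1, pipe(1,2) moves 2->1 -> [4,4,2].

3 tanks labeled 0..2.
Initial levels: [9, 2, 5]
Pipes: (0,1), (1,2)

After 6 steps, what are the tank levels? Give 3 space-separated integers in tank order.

Answer: 5 6 5

Derivation:
Step 1: flows [0->1,2->1] -> levels [8 4 4]
Step 2: flows [0->1,1=2] -> levels [7 5 4]
Step 3: flows [0->1,1->2] -> levels [6 5 5]
Step 4: flows [0->1,1=2] -> levels [5 6 5]
Step 5: flows [1->0,1->2] -> levels [6 4 6]
Step 6: flows [0->1,2->1] -> levels [5 6 5]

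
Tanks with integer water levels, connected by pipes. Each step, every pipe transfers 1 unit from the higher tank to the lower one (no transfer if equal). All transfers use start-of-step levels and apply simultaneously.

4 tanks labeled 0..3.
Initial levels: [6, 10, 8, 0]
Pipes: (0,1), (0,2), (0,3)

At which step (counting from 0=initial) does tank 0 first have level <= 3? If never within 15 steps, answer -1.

Step 1: flows [1->0,2->0,0->3] -> levels [7 9 7 1]
Step 2: flows [1->0,0=2,0->3] -> levels [7 8 7 2]
Step 3: flows [1->0,0=2,0->3] -> levels [7 7 7 3]
Step 4: flows [0=1,0=2,0->3] -> levels [6 7 7 4]
Step 5: flows [1->0,2->0,0->3] -> levels [7 6 6 5]
Step 6: flows [0->1,0->2,0->3] -> levels [4 7 7 6]
Step 7: flows [1->0,2->0,3->0] -> levels [7 6 6 5]
  -> period-2 cycle (repeats step 5); tank 0 never drops to <=3
Tank 0 never reaches <=3 within 15 steps

Answer: -1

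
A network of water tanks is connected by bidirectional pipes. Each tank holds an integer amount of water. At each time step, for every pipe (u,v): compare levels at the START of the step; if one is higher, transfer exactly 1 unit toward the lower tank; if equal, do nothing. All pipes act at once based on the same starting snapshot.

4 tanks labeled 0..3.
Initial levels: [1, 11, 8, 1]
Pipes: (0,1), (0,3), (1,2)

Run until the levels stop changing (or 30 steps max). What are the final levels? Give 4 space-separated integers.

Step 1: flows [1->0,0=3,1->2] -> levels [2 9 9 1]
Step 2: flows [1->0,0->3,1=2] -> levels [2 8 9 2]
Step 3: flows [1->0,0=3,2->1] -> levels [3 8 8 2]
Step 4: flows [1->0,0->3,1=2] -> levels [3 7 8 3]
Step 5: flows [1->0,0=3,2->1] -> levels [4 7 7 3]
Step 6: flows [1->0,0->3,1=2] -> levels [4 6 7 4]
Step 7: flows [1->0,0=3,2->1] -> levels [5 6 6 4]
Step 8: flows [1->0,0->3,1=2] -> levels [5 5 6 5]
Step 9: flows [0=1,0=3,2->1] -> levels [5 6 5 5]
Step 10: flows [1->0,0=3,1->2] -> levels [6 4 6 5]
Step 11: flows [0->1,0->3,2->1] -> levels [4 6 5 6]
Step 12: flows [1->0,3->0,1->2] -> levels [6 4 6 5]
  -> period-2 cycle: step 12 state = step 10 state; never stabilizes
  -> state at step 30: (30-10) mod 2 = 0, same as step 10 -> [6 4 6 5]

Answer: 6 4 6 5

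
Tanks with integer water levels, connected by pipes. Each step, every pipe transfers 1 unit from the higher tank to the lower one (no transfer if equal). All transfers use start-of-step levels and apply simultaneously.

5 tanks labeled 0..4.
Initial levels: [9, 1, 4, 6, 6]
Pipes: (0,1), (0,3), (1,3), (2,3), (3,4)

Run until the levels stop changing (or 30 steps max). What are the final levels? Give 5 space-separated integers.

Answer: 5 5 5 6 5

Derivation:
Step 1: flows [0->1,0->3,3->1,3->2,3=4] -> levels [7 3 5 5 6]
Step 2: flows [0->1,0->3,3->1,2=3,4->3] -> levels [5 5 5 6 5]
Step 3: flows [0=1,3->0,3->1,3->2,3->4] -> levels [6 6 6 2 6]
Step 4: flows [0=1,0->3,1->3,2->3,4->3] -> levels [5 5 5 6 5]
  -> period-2 cycle: step 4 state = step 2 state; never stabilizes
  -> state at step 30: (30-2) mod 2 = 0, same as step 2 -> [5 5 5 6 5]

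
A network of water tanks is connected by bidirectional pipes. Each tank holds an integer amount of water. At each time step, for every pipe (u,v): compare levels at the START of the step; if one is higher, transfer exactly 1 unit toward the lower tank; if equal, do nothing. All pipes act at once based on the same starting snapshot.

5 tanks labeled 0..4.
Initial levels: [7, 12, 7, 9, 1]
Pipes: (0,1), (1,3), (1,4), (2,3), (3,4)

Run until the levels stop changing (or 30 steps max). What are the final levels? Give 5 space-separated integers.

Answer: 7 7 7 9 6

Derivation:
Step 1: flows [1->0,1->3,1->4,3->2,3->4] -> levels [8 9 8 8 3]
Step 2: flows [1->0,1->3,1->4,2=3,3->4] -> levels [9 6 8 8 5]
Step 3: flows [0->1,3->1,1->4,2=3,3->4] -> levels [8 7 8 6 7]
Step 4: flows [0->1,1->3,1=4,2->3,4->3] -> levels [7 7 7 9 6]
Step 5: flows [0=1,3->1,1->4,3->2,3->4] -> levels [7 7 8 6 8]
Step 6: flows [0=1,1->3,4->1,2->3,4->3] -> levels [7 7 7 9 6]
  -> period-2 cycle: step 6 state = step 4 state; never stabilizes
  -> state at step 30: (30-4) mod 2 = 0, same as step 4 -> [7 7 7 9 6]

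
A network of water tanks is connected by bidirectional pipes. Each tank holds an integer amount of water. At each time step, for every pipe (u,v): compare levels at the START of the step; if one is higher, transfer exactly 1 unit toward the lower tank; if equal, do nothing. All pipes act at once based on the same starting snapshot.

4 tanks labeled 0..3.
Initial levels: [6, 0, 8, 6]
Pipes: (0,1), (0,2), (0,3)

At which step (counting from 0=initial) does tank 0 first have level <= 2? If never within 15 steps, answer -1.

Answer: -1

Derivation:
Step 1: flows [0->1,2->0,0=3] -> levels [6 1 7 6]
Step 2: flows [0->1,2->0,0=3] -> levels [6 2 6 6]
Step 3: flows [0->1,0=2,0=3] -> levels [5 3 6 6]
Step 4: flows [0->1,2->0,3->0] -> levels [6 4 5 5]
Step 5: flows [0->1,0->2,0->3] -> levels [3 5 6 6]
Step 6: flows [1->0,2->0,3->0] -> levels [6 4 5 5]
  -> period-2 cycle (repeats step 4); tank 0 never drops to <=2
Tank 0 never reaches <=2 within 15 steps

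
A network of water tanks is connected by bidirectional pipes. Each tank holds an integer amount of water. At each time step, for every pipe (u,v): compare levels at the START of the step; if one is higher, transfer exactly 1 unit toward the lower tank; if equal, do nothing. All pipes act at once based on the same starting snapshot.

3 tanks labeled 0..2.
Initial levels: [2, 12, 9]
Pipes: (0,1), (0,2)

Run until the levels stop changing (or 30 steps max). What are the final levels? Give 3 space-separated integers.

Answer: 9 7 7

Derivation:
Step 1: flows [1->0,2->0] -> levels [4 11 8]
Step 2: flows [1->0,2->0] -> levels [6 10 7]
Step 3: flows [1->0,2->0] -> levels [8 9 6]
Step 4: flows [1->0,0->2] -> levels [8 8 7]
Step 5: flows [0=1,0->2] -> levels [7 8 8]
Step 6: flows [1->0,2->0] -> levels [9 7 7]
Step 7: flows [0->1,0->2] -> levels [7 8 8]
  -> period-2 cycle: step 7 state = step 5 state; never stabilizes
  -> state at step 30: (30-5) mod 2 = 1, same as step 6 -> [9 7 7]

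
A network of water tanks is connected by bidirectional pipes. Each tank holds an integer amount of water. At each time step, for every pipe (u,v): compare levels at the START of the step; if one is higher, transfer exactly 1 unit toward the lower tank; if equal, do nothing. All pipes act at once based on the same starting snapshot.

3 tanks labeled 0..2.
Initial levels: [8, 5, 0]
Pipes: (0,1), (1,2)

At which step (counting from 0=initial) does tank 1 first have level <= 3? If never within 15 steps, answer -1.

Step 1: flows [0->1,1->2] -> levels [7 5 1]
Step 2: flows [0->1,1->2] -> levels [6 5 2]
Step 3: flows [0->1,1->2] -> levels [5 5 3]
Step 4: flows [0=1,1->2] -> levels [5 4 4]
Step 5: flows [0->1,1=2] -> levels [4 5 4]
Step 6: flows [1->0,1->2] -> levels [5 3 5]
Tank 1 first reaches <=3 at step 6

Answer: 6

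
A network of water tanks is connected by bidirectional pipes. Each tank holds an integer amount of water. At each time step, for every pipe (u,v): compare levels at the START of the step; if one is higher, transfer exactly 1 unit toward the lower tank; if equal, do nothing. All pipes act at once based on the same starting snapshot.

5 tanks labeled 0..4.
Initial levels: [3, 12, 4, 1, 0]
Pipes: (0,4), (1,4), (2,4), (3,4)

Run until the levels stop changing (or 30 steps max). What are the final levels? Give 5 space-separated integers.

Answer: 3 4 3 3 7

Derivation:
Step 1: flows [0->4,1->4,2->4,3->4] -> levels [2 11 3 0 4]
Step 2: flows [4->0,1->4,4->2,4->3] -> levels [3 10 4 1 2]
Step 3: flows [0->4,1->4,2->4,4->3] -> levels [2 9 3 2 4]
Step 4: flows [4->0,1->4,4->2,4->3] -> levels [3 8 4 3 2]
Step 5: flows [0->4,1->4,2->4,3->4] -> levels [2 7 3 2 6]
Step 6: flows [4->0,1->4,4->2,4->3] -> levels [3 6 4 3 4]
Step 7: flows [4->0,1->4,2=4,4->3] -> levels [4 5 4 4 3]
Step 8: flows [0->4,1->4,2->4,3->4] -> levels [3 4 3 3 7]
Step 9: flows [4->0,4->1,4->2,4->3] -> levels [4 5 4 4 3]
  -> period-2 cycle: step 9 state = step 7 state; never stabilizes
  -> state at step 30: (30-7) mod 2 = 1, same as step 8 -> [3 4 3 3 7]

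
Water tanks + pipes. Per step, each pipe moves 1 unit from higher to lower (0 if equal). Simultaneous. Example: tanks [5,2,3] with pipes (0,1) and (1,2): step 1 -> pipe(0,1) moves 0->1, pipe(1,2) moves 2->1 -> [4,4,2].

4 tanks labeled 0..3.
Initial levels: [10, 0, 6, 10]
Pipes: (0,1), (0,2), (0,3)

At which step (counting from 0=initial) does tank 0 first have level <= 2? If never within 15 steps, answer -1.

Answer: -1

Derivation:
Step 1: flows [0->1,0->2,0=3] -> levels [8 1 7 10]
Step 2: flows [0->1,0->2,3->0] -> levels [7 2 8 9]
Step 3: flows [0->1,2->0,3->0] -> levels [8 3 7 8]
Step 4: flows [0->1,0->2,0=3] -> levels [6 4 8 8]
Step 5: flows [0->1,2->0,3->0] -> levels [7 5 7 7]
Step 6: flows [0->1,0=2,0=3] -> levels [6 6 7 7]
Step 7: flows [0=1,2->0,3->0] -> levels [8 6 6 6]
Step 8: flows [0->1,0->2,0->3] -> levels [5 7 7 7]
Step 9: flows [1->0,2->0,3->0] -> levels [8 6 6 6]
  -> period-2 cycle (repeats step 7); tank 0 never drops to <=2
Tank 0 never reaches <=2 within 15 steps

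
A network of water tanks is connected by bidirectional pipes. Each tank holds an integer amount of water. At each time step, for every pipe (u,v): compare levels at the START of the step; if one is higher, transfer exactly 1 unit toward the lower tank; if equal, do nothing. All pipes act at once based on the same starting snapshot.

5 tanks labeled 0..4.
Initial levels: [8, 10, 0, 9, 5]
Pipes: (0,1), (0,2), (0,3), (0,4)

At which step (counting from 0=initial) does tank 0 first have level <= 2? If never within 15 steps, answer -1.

Step 1: flows [1->0,0->2,3->0,0->4] -> levels [8 9 1 8 6]
Step 2: flows [1->0,0->2,0=3,0->4] -> levels [7 8 2 8 7]
Step 3: flows [1->0,0->2,3->0,0=4] -> levels [8 7 3 7 7]
Step 4: flows [0->1,0->2,0->3,0->4] -> levels [4 8 4 8 8]
Step 5: flows [1->0,0=2,3->0,4->0] -> levels [7 7 4 7 7]
Step 6: flows [0=1,0->2,0=3,0=4] -> levels [6 7 5 7 7]
Step 7: flows [1->0,0->2,3->0,4->0] -> levels [8 6 6 6 6]
Step 8: flows [0->1,0->2,0->3,0->4] -> levels [4 7 7 7 7]
Step 9: flows [1->0,2->0,3->0,4->0] -> levels [8 6 6 6 6]
  -> period-2 cycle (repeats step 7); tank 0 never drops to <=2
Tank 0 never reaches <=2 within 15 steps

Answer: -1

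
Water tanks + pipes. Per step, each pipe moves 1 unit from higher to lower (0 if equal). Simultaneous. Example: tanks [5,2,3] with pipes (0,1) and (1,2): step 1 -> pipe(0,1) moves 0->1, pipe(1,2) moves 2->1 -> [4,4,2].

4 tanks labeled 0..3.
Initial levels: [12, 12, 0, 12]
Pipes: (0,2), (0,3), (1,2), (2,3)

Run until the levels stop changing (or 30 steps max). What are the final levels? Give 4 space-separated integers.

Answer: 9 9 9 9

Derivation:
Step 1: flows [0->2,0=3,1->2,3->2] -> levels [11 11 3 11]
Step 2: flows [0->2,0=3,1->2,3->2] -> levels [10 10 6 10]
Step 3: flows [0->2,0=3,1->2,3->2] -> levels [9 9 9 9]
Step 4: flows [0=2,0=3,1=2,2=3] -> levels [9 9 9 9]
  -> stable (no change)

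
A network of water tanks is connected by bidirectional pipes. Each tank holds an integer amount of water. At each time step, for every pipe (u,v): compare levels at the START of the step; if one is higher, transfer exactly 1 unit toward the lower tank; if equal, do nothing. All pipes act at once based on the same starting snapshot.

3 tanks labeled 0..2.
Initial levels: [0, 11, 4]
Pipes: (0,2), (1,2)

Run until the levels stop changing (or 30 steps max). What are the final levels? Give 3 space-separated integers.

Answer: 5 5 5

Derivation:
Step 1: flows [2->0,1->2] -> levels [1 10 4]
Step 2: flows [2->0,1->2] -> levels [2 9 4]
Step 3: flows [2->0,1->2] -> levels [3 8 4]
Step 4: flows [2->0,1->2] -> levels [4 7 4]
Step 5: flows [0=2,1->2] -> levels [4 6 5]
Step 6: flows [2->0,1->2] -> levels [5 5 5]
Step 7: flows [0=2,1=2] -> levels [5 5 5]
  -> stable (no change)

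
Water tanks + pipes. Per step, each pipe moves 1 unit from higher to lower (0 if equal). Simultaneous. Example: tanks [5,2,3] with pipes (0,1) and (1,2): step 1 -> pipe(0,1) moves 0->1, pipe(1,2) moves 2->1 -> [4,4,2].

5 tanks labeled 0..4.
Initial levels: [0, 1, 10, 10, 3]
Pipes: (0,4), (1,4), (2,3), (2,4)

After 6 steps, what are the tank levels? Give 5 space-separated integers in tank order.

Step 1: flows [4->0,4->1,2=3,2->4] -> levels [1 2 9 10 2]
Step 2: flows [4->0,1=4,3->2,2->4] -> levels [2 2 9 9 2]
Step 3: flows [0=4,1=4,2=3,2->4] -> levels [2 2 8 9 3]
Step 4: flows [4->0,4->1,3->2,2->4] -> levels [3 3 8 8 2]
Step 5: flows [0->4,1->4,2=3,2->4] -> levels [2 2 7 8 5]
Step 6: flows [4->0,4->1,3->2,2->4] -> levels [3 3 7 7 4]

Answer: 3 3 7 7 4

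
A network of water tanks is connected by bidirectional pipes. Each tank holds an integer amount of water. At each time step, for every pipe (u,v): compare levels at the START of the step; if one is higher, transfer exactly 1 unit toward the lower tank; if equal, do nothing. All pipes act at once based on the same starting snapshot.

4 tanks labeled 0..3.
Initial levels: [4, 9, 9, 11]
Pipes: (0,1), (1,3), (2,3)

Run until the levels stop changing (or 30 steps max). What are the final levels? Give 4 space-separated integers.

Answer: 8 7 8 10

Derivation:
Step 1: flows [1->0,3->1,3->2] -> levels [5 9 10 9]
Step 2: flows [1->0,1=3,2->3] -> levels [6 8 9 10]
Step 3: flows [1->0,3->1,3->2] -> levels [7 8 10 8]
Step 4: flows [1->0,1=3,2->3] -> levels [8 7 9 9]
Step 5: flows [0->1,3->1,2=3] -> levels [7 9 9 8]
Step 6: flows [1->0,1->3,2->3] -> levels [8 7 8 10]
Step 7: flows [0->1,3->1,3->2] -> levels [7 9 9 8]
  -> period-2 cycle: step 7 state = step 5 state; never stabilizes
  -> state at step 30: (30-5) mod 2 = 1, same as step 6 -> [8 7 8 10]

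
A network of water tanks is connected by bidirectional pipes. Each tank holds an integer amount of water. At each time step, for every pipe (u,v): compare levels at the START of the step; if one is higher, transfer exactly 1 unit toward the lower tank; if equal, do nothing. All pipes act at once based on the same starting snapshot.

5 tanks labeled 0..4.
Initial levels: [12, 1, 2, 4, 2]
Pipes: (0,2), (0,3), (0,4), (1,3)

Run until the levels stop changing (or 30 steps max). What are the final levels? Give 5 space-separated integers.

Answer: 6 4 4 3 4

Derivation:
Step 1: flows [0->2,0->3,0->4,3->1] -> levels [9 2 3 4 3]
Step 2: flows [0->2,0->3,0->4,3->1] -> levels [6 3 4 4 4]
Step 3: flows [0->2,0->3,0->4,3->1] -> levels [3 4 5 4 5]
Step 4: flows [2->0,3->0,4->0,1=3] -> levels [6 4 4 3 4]
Step 5: flows [0->2,0->3,0->4,1->3] -> levels [3 3 5 5 5]
Step 6: flows [2->0,3->0,4->0,3->1] -> levels [6 4 4 3 4]
  -> period-2 cycle: step 6 state = step 4 state; never stabilizes
  -> state at step 30: (30-4) mod 2 = 0, same as step 4 -> [6 4 4 3 4]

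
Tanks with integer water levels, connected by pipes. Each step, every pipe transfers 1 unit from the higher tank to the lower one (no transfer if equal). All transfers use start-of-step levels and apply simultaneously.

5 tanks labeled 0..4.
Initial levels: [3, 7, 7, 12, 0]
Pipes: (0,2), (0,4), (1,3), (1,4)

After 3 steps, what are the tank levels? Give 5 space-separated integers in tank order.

Answer: 5 7 4 9 4

Derivation:
Step 1: flows [2->0,0->4,3->1,1->4] -> levels [3 7 6 11 2]
Step 2: flows [2->0,0->4,3->1,1->4] -> levels [3 7 5 10 4]
Step 3: flows [2->0,4->0,3->1,1->4] -> levels [5 7 4 9 4]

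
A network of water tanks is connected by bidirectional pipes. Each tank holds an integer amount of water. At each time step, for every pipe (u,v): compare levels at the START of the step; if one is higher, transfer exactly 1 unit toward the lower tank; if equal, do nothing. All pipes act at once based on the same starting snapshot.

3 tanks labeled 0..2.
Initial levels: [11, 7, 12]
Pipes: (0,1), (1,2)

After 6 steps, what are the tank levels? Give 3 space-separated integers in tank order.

Step 1: flows [0->1,2->1] -> levels [10 9 11]
Step 2: flows [0->1,2->1] -> levels [9 11 10]
Step 3: flows [1->0,1->2] -> levels [10 9 11]
  -> period-2 cycle: step 3 state = step 1 state
  -> state at step 6: (6-1) mod 2 = 1, same as step 2 -> [9 11 10]

Answer: 9 11 10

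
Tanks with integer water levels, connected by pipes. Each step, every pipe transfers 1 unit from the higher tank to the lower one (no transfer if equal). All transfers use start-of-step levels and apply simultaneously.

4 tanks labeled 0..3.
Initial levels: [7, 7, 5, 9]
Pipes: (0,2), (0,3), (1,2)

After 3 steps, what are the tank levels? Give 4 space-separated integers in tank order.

Answer: 6 6 8 8

Derivation:
Step 1: flows [0->2,3->0,1->2] -> levels [7 6 7 8]
Step 2: flows [0=2,3->0,2->1] -> levels [8 7 6 7]
Step 3: flows [0->2,0->3,1->2] -> levels [6 6 8 8]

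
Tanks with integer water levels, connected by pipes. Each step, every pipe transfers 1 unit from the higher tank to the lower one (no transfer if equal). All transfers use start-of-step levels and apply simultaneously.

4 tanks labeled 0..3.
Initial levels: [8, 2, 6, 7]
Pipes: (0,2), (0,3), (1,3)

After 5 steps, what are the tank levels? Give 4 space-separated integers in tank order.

Step 1: flows [0->2,0->3,3->1] -> levels [6 3 7 7]
Step 2: flows [2->0,3->0,3->1] -> levels [8 4 6 5]
Step 3: flows [0->2,0->3,3->1] -> levels [6 5 7 5]
Step 4: flows [2->0,0->3,1=3] -> levels [6 5 6 6]
Step 5: flows [0=2,0=3,3->1] -> levels [6 6 6 5]

Answer: 6 6 6 5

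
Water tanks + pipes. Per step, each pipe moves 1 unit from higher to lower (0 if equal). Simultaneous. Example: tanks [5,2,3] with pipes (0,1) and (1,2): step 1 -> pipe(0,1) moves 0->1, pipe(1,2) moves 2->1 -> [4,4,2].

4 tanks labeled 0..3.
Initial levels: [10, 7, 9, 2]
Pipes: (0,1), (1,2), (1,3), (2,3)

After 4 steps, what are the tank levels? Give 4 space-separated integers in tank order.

Step 1: flows [0->1,2->1,1->3,2->3] -> levels [9 8 7 4]
Step 2: flows [0->1,1->2,1->3,2->3] -> levels [8 7 7 6]
Step 3: flows [0->1,1=2,1->3,2->3] -> levels [7 7 6 8]
Step 4: flows [0=1,1->2,3->1,3->2] -> levels [7 7 8 6]

Answer: 7 7 8 6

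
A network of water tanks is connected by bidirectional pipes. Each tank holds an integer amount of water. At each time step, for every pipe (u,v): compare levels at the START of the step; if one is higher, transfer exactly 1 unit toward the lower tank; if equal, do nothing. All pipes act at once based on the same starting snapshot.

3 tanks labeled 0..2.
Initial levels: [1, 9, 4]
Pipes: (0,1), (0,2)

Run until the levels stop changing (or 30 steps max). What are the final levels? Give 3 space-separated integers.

Step 1: flows [1->0,2->0] -> levels [3 8 3]
Step 2: flows [1->0,0=2] -> levels [4 7 3]
Step 3: flows [1->0,0->2] -> levels [4 6 4]
Step 4: flows [1->0,0=2] -> levels [5 5 4]
Step 5: flows [0=1,0->2] -> levels [4 5 5]
Step 6: flows [1->0,2->0] -> levels [6 4 4]
Step 7: flows [0->1,0->2] -> levels [4 5 5]
  -> period-2 cycle: step 7 state = step 5 state; never stabilizes
  -> state at step 30: (30-5) mod 2 = 1, same as step 6 -> [6 4 4]

Answer: 6 4 4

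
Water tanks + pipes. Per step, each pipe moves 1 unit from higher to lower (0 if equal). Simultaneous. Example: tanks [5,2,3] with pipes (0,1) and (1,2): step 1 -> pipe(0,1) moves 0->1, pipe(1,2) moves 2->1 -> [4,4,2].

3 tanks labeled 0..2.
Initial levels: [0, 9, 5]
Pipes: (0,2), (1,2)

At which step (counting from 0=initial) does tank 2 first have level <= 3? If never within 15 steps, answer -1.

Answer: -1

Derivation:
Step 1: flows [2->0,1->2] -> levels [1 8 5]
Step 2: flows [2->0,1->2] -> levels [2 7 5]
Step 3: flows [2->0,1->2] -> levels [3 6 5]
Step 4: flows [2->0,1->2] -> levels [4 5 5]
Step 5: flows [2->0,1=2] -> levels [5 5 4]
Step 6: flows [0->2,1->2] -> levels [4 4 6]
Step 7: flows [2->0,2->1] -> levels [5 5 4]
  -> period-2 cycle (repeats step 5); tank 2 never drops to <=3
Tank 2 never reaches <=3 within 15 steps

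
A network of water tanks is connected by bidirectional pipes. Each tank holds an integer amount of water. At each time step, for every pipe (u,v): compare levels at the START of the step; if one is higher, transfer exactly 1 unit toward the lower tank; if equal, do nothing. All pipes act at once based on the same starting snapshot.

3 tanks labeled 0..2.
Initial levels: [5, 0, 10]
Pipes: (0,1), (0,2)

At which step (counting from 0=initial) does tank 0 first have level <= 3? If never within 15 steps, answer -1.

Step 1: flows [0->1,2->0] -> levels [5 1 9]
Step 2: flows [0->1,2->0] -> levels [5 2 8]
Step 3: flows [0->1,2->0] -> levels [5 3 7]
Step 4: flows [0->1,2->0] -> levels [5 4 6]
Step 5: flows [0->1,2->0] -> levels [5 5 5]
Step 6: flows [0=1,0=2] -> levels [5 5 5]
  -> stable; tank 0 stays at 5 > 3
Tank 0 never reaches <=3 within 15 steps

Answer: -1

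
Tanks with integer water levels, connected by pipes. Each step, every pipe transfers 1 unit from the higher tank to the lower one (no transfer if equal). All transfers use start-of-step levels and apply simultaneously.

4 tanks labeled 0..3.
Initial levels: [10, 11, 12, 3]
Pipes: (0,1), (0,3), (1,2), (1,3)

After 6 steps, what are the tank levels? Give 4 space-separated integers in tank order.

Step 1: flows [1->0,0->3,2->1,1->3] -> levels [10 10 11 5]
Step 2: flows [0=1,0->3,2->1,1->3] -> levels [9 10 10 7]
Step 3: flows [1->0,0->3,1=2,1->3] -> levels [9 8 10 9]
Step 4: flows [0->1,0=3,2->1,3->1] -> levels [8 11 9 8]
Step 5: flows [1->0,0=3,1->2,1->3] -> levels [9 8 10 9]
  -> period-2 cycle: step 5 state = step 3 state
  -> state at step 6: (6-3) mod 2 = 1, same as step 4 -> [8 11 9 8]

Answer: 8 11 9 8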